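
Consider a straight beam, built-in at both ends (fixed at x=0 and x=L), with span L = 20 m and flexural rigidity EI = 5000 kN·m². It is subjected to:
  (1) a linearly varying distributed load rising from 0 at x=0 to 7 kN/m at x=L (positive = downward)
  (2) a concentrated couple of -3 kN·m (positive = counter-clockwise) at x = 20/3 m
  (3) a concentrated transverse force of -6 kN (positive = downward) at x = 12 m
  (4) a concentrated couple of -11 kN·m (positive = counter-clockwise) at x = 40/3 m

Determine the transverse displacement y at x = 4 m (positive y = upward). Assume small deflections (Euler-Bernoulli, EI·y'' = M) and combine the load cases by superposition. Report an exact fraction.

y(4) = -61403/703125 m

Load 1 — triangular load w₀=7 kN/m (0→w₀ over full span):
  y_1 = -w₀x²(L-x)²(x+2L)/(120LEI) = -7·4²·(20-4)²·(4+2·20)/(120·20·5000) = -4928/46875 m
Load 2 — applied couple M₀=-3 kN·m at a=20/3 m (b=L-a=40/3):
  y_2 = (R_Ax³/6 - M_Ax²/2)/EI  [x≤a] with R_A=-1/5, M_A=0 = ((-1/5)·4³/6 - 0·4²/2)/5000 = -4/9375 m
Load 3 — point force P=-6 kN at a=12 m (b=L-a=8):
  y_3 = -Pb²x²(3aL-(3a+b)x)/(6L³EI)  [x≤a] = -(-6)·8²·4²·(3·12·20-(3·12+8)·4)/(6·20³·5000) = 1088/78125 m
Load 4 — applied couple M₀=-11 kN·m at a=40/3 m (b=L-a=20/3):
  y_4 = (R_Ax³/6 - M_Ax²/2)/EI  [x≤a] with R_A=-11/15, M_A=-11/3 = ((-11/15)·4³/6 - (-11/3)·4²/2)/5000 = 121/28125 m
Superposition: y = Σ y_i = -61403/703125 m ≈ -0.087329 m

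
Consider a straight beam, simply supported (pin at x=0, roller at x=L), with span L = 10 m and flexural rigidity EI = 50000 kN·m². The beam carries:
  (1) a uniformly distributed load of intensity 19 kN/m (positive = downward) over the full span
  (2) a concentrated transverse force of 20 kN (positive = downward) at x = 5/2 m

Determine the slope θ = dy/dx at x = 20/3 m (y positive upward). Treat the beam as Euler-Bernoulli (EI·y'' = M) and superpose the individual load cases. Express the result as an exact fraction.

Load 1 — uniform load w=19 kN/m over full span:
  θ_1 = -w(L³-6Lx²+4x³)/(24EI) = -19·(10³-6·10·(20/3)²+4·(20/3)³)/(24·50000) = 247/32400 rad
Load 2 — point force P=20 kN at a=5/2 m (b=L-a=15/2):
  θ_2 = -Pa(2L²-6Lx+3x²+a²)/(6LEI)  [x>a] = -20·(5/2)·(2·10²-6·10·(20/3)+3·(20/3)²+(5/2)²)/(6·10·50000) = 29/28800 rad
Superposition: θ = Σ θ_i = 2237/259200 rad ≈ 0.008630 rad

θ(20/3) = 2237/259200 rad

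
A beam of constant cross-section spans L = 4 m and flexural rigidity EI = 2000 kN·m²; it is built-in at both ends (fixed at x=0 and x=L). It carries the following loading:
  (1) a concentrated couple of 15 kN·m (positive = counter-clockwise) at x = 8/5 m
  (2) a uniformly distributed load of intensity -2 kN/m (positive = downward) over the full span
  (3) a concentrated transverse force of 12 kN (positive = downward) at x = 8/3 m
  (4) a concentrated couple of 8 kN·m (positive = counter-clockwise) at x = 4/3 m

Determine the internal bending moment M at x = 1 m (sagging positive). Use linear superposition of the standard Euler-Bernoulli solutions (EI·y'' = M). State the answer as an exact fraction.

M(1) = 247/45 kN·m

Load 1 — applied couple M₀=15 kN·m at a=8/5 m (b=L-a=12/5):
  M_1 = R_Ax - M_A  [x≤a] with R_A=27/5, M_A=9/5 = (27/5)·1 - (9/5) = 18/5 kN·m
Load 2 — uniform load w=-2 kN/m over full span:
  M_2 = wLx/2 - wL²/12 - wx²/2 = (-2)·4·1/2 - (-2)·4²/12 - (-2)·1²/2 = -1/3 kN·m
Load 3 — point force P=12 kN at a=8/3 m (b=L-a=4/3):
  M_3 = Pb²(3a+b)x/L³ - Pab²/L²  [x≤a] = 12·(4/3)²·(3·(8/3)+(4/3))·1/4³ - 12·(8/3)·(4/3)²/4² = -4/9 kN·m
Load 4 — applied couple M₀=8 kN·m at a=4/3 m (b=L-a=8/3):
  M_4 = R_Ax - M_A  [x≤a] with R_A=8/3, M_A=0 = (8/3)·1 - 0 = 8/3 kN·m
Superposition: M = Σ M_i = 247/45 kN·m ≈ 5.488889 kN·m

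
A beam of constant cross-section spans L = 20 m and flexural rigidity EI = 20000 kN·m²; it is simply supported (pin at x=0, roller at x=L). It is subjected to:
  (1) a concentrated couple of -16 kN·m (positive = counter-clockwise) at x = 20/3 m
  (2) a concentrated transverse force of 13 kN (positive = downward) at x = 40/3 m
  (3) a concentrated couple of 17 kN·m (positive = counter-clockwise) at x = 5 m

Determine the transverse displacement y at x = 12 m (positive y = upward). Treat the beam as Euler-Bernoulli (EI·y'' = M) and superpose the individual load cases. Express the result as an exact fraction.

Load 1 — applied couple M₀=-16 kN·m at a=20/3 m (b=L-a=40/3):
  y_1 = (M₀x³/(6L)-M₀(x-a)²/2+C₁x)/EI  [x>a] with C₁=M₀(3b²-L²)/(6L)=-160/9 = ((-16)·12³/(6·20)-(-16)·(12-(20/3))²/2+(-160/9)·12)/20000 = -304/28125 m
Load 2 — point force P=13 kN at a=40/3 m (b=L-a=20/3):
  y_2 = -Pbx(L²-b²-x²)/(6LEI)  [x≤a] = -13·(20/3)·12·(20²-(20/3)²-12²)/(6·20·20000) = -1547/16875 m
Load 3 — applied couple M₀=17 kN·m at a=5 m (b=L-a=15):
  y_3 = (M₀x³/(6L)-M₀(x-a)²/2+C₁x)/EI  [x>a] with C₁=M₀(3b²-L²)/(6L)=935/24 = (17·12³/(6·20)-17·(12-5)²/2+(935/24)·12)/20000 = 1479/100000 m
Superposition: y = Σ y_i = -236771/2700000 m ≈ -0.087693 m

y(12) = -236771/2700000 m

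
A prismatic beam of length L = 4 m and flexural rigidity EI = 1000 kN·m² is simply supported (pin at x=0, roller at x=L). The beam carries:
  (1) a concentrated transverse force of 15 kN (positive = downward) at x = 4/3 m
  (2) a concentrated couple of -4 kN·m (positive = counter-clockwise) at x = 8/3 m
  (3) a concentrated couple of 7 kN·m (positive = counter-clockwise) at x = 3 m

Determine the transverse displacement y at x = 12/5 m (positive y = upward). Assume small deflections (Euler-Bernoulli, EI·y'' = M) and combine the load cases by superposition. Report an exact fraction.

y(12/5) = -125921/6750000 m

Load 1 — point force P=15 kN at a=4/3 m (b=L-a=8/3):
  y_1 = -Pa(L-x)(2Lx-a²-x²)/(6LEI)  [x>a] = -15·(4/3)·(4-(12/5))·(2·4·(12/5)-(4/3)²-(12/5)²)/(6·4·1000) = -1312/84375 m
Load 2 — applied couple M₀=-4 kN·m at a=8/3 m (b=L-a=4/3):
  y_2 = (M₀x³/(6L)+C₁x)/EI  [x≤a] with C₁=M₀(3b²-L²)/(6L)=16/9 = ((-4)·(12/5)³/(6·4)+(16/9)·(12/5))/1000 = 92/46875 m
Load 3 — applied couple M₀=7 kN·m at a=3 m (b=L-a=1):
  y_3 = (M₀x³/(6L)+C₁x)/EI  [x≤a] with C₁=M₀(3b²-L²)/(6L)=-91/24 = (7·(12/5)³/(6·4)+(-91/24)·(12/5))/1000 = -1267/250000 m
Superposition: y = Σ y_i = -125921/6750000 m ≈ -0.018655 m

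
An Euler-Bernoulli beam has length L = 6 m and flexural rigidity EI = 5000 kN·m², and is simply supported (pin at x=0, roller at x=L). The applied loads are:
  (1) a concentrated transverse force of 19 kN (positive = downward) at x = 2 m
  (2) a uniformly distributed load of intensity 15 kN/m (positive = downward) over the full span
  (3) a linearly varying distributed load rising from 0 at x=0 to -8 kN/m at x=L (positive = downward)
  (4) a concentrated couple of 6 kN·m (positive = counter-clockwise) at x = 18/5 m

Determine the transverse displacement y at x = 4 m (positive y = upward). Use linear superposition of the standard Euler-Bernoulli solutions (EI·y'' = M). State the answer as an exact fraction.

Load 1 — point force P=19 kN at a=2 m (b=L-a=4):
  y_1 = -Pa(L-x)(2Lx-a²-x²)/(6LEI)  [x>a] = -19·2·(6-4)·(2·6·4-2²-4²)/(6·6·5000) = -133/11250 m
Load 2 — uniform load w=15 kN/m over full span:
  y_2 = -wx(L³-2Lx²+x³)/(24EI) = -15·4·(6³-2·6·4²+4³)/(24·5000) = -11/250 m
Load 3 — triangular load w₀=-8 kN/m (0→w₀ over full span):
  y_3 = -w₀x(7L⁴-10L²x²+3x⁴)/(360LEI) = -(-8)·4·(7·6⁴-10·6²·4²+3·4⁴)/(360·6·5000) = 68/5625 m
Load 4 — applied couple M₀=6 kN·m at a=18/5 m (b=L-a=12/5):
  y_4 = (M₀x³/(6L)-M₀(x-a)²/2+C₁x)/EI  [x>a] with C₁=M₀(3b²-L²)/(6L)=-78/25 = (6·4³/(6·6)-6·(4-(18/5))²/2+(-78/25)·4)/5000 = -43/93750 m
Superposition: y = Σ y_i = -1381/31250 m ≈ -0.044192 m

y(4) = -1381/31250 m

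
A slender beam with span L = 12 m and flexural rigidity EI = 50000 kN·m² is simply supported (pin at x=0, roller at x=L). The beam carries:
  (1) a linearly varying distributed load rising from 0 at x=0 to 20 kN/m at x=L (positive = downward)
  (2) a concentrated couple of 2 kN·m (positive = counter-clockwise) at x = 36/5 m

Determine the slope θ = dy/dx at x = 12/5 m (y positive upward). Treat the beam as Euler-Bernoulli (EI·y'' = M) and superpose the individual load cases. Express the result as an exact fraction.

θ(12/5) = -8761/781250 rad

Load 1 — triangular load w₀=20 kN/m (0→w₀ over full span):
  θ_1 = -w₀(7L⁴-30L²x²+15x⁴)/(360LEI) = -20·(7·12⁴-30·12²·(12/5)²+15·(12/5)⁴)/(360·12·50000) = -4368/390625 rad
Load 2 — applied couple M₀=2 kN·m at a=36/5 m (b=L-a=24/5):
  θ_2 = (M₀x²/(2L)+C₁)/EI  [x≤a] with C₁=M₀(3b²-L²)/(6L)=-52/25 = (2·(12/5)²/(2·12)+(-52/25))/50000 = -1/31250 rad
Superposition: θ = Σ θ_i = -8761/781250 rad ≈ -0.011214 rad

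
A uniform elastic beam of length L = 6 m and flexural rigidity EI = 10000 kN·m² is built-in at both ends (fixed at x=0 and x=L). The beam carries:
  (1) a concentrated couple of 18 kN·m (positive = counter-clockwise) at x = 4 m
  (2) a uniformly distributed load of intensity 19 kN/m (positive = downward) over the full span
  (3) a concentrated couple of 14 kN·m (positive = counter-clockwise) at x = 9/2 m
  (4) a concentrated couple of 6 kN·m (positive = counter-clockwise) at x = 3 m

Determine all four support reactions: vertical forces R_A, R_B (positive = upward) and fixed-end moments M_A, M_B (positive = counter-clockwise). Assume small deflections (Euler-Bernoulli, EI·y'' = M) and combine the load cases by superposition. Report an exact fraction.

Load 1 — applied couple M₀=18 kN·m at a=4 m (b=L-a=2):
  R_A = 6M₀ab/L³ = 6·18·4·2/6³ = 4 kN
  M_A = M₀b(2a-b)/L² = 18·2·(2·4-2)/6² = 6 kN·m
  R_B = -6M₀ab/L³ = -6·18·4·2/6³ = -4 kN
  M_B = M₀a(2b-a)/L² = 18·4·(2·2-4)/6² = 0 kN·m
Load 2 — uniform load w=19 kN/m over full span:
  R_A = wL/2 = 19·6/2 = 57 kN
  M_A = wL²/12 = 19·6²/12 = 57 kN·m
  R_B = wL/2 = 19·6/2 = 57 kN
  M_B = -wL²/12 = -19·6²/12 = -57 kN·m
Load 3 — applied couple M₀=14 kN·m at a=9/2 m (b=L-a=3/2):
  R_A = 6M₀ab/L³ = 6·14·(9/2)·(3/2)/6³ = 21/8 kN
  M_A = M₀b(2a-b)/L² = 14·(3/2)·(2·(9/2)-(3/2))/6² = 35/8 kN·m
  R_B = -6M₀ab/L³ = -6·14·(9/2)·(3/2)/6³ = -21/8 kN
  M_B = M₀a(2b-a)/L² = 14·(9/2)·(2·(3/2)-(9/2))/6² = -21/8 kN·m
Load 4 — applied couple M₀=6 kN·m at a=3 m (b=L-a=3):
  R_A = 6M₀ab/L³ = 6·6·3·3/6³ = 3/2 kN
  M_A = M₀b(2a-b)/L² = 6·3·(2·3-3)/6² = 3/2 kN·m
  R_B = -6M₀ab/L³ = -6·6·3·3/6³ = -3/2 kN
  M_B = M₀a(2b-a)/L² = 6·3·(2·3-3)/6² = 3/2 kN·m
Superposition: R_A = 521/8 kN, M_A = 551/8 kN·m, R_B = 391/8 kN, M_B = -465/8 kN·m

R_A = 521/8 kN, M_A = 551/8 kN·m, R_B = 391/8 kN, M_B = -465/8 kN·m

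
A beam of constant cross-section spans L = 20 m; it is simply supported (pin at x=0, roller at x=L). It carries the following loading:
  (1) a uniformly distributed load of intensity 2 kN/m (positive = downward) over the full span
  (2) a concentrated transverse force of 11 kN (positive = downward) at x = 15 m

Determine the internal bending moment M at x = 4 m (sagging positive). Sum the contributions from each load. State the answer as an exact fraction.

Load 1 — uniform load w=2 kN/m over full span:
  M_1 = wx(L-x)/2 = 2·4·(20-4)/2 = 64 kN·m
Load 2 — point force P=11 kN at a=15 m (b=L-a=5):
  M_2 = Pbx/L  [x≤a] = 11·5·4/20 = 11 kN·m
Superposition: M = Σ M_i = 75 kN·m ≈ 75.000000 kN·m

M(4) = 75 kN·m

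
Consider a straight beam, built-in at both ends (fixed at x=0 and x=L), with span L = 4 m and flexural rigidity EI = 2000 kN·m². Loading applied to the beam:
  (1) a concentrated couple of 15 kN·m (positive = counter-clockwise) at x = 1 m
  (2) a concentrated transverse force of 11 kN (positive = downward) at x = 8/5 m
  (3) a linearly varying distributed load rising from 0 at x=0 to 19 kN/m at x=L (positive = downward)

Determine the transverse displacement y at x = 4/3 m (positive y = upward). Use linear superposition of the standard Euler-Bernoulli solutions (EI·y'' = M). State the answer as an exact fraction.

y(4/3) = -189229/91125000 m

Load 1 — applied couple M₀=15 kN·m at a=1 m (b=L-a=3):
  y_1 = (R_Ax³/6 - M_Ax²/2 - M₀(x-a)²/2)/EI  [x>a] with R_A=135/32, M_A=-45/16 = ((135/32)·(4/3)³/6 - (-45/16)·(4/3)²/2 - 15·((4/3)-1)²/2)/2000 = 1/600 m
Load 2 — point force P=11 kN at a=8/5 m (b=L-a=12/5):
  y_2 = -Pb²x²(3aL-(3a+b)x)/(6L³EI)  [x≤a] = -11·(12/5)²·(4/3)²·(3·(8/5)·4-(3·(8/5)+(12/5))·(4/3))/(6·4³·2000) = -22/15625 m
Load 3 — triangular load w₀=19 kN/m (0→w₀ over full span):
  y_3 = -w₀x²(L-x)²(x+2L)/(120LEI) = -19·(4/3)²·(4-(4/3))²·((4/3)+2·4)/(120·4·2000) = -1064/455625 m
Superposition: y = Σ y_i = -189229/91125000 m ≈ -0.002077 m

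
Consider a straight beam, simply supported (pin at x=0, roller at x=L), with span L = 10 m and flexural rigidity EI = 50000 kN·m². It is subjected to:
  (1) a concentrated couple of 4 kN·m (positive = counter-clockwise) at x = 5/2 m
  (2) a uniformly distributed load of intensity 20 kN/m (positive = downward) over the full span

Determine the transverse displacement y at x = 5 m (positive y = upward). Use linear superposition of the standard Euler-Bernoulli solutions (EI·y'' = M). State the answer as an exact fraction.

y(5) = -1241/24000 m

Load 1 — applied couple M₀=4 kN·m at a=5/2 m (b=L-a=15/2):
  y_1 = (M₀x³/(6L)-M₀(x-a)²/2+C₁x)/EI  [x>a] with C₁=M₀(3b²-L²)/(6L)=55/12 = (4·5³/(6·10)-4·(5-(5/2))²/2+(55/12)·5)/50000 = 3/8000 m
Load 2 — uniform load w=20 kN/m over full span:
  y_2 = -wx(L³-2Lx²+x³)/(24EI) = -20·5·(10³-2·10·5²+5³)/(24·50000) = -5/96 m
Superposition: y = Σ y_i = -1241/24000 m ≈ -0.051708 m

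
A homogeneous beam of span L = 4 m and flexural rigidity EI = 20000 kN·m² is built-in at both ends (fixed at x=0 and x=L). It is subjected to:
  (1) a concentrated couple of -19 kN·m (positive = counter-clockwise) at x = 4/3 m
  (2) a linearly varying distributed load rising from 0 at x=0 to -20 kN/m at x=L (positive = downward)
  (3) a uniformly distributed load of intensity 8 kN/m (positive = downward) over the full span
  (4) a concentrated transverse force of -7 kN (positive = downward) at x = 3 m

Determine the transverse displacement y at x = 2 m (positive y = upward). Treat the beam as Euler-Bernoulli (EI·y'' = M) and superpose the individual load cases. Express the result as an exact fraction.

y(2) = -31/360000 m

Load 1 — applied couple M₀=-19 kN·m at a=4/3 m (b=L-a=8/3):
  y_1 = (R_Ax³/6 - M_Ax²/2 - M₀(x-a)²/2)/EI  [x>a] with R_A=-19/3, M_A=0 = ((-19/3)·2³/6 - 0·2²/2 - (-19)·(2-(4/3))²/2)/20000 = -19/90000 m
Load 2 — triangular load w₀=-20 kN/m (0→w₀ over full span):
  y_2 = -w₀x²(L-x)²(x+2L)/(120LEI) = -(-20)·2²·(4-2)²·(2+2·4)/(120·4·20000) = 1/3000 m
Load 3 — uniform load w=8 kN/m over full span:
  y_3 = -wx²(L-x)²/(24EI) = -8·2²·(4-2)²/(24·20000) = -1/3750 m
Load 4 — point force P=-7 kN at a=3 m (b=L-a=1):
  y_4 = -Pb²x²(3aL-(3a+b)x)/(6L³EI)  [x≤a] = -(-7)·1²·2²·(3·3·4-(3·3+1)·2)/(6·4³·20000) = 7/120000 m
Superposition: y = Σ y_i = -31/360000 m ≈ -0.000086 m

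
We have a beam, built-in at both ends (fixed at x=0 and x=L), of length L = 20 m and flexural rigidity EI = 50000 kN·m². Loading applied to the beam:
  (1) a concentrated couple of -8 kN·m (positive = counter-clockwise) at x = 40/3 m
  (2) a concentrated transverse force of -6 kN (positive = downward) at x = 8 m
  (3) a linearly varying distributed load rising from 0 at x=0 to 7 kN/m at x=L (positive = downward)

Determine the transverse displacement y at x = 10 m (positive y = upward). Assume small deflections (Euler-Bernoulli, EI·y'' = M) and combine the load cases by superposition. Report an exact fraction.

Load 1 — applied couple M₀=-8 kN·m at a=40/3 m (b=L-a=20/3):
  y_1 = (R_Ax³/6 - M_Ax²/2)/EI  [x≤a] with R_A=-8/15, M_A=-8/3 = ((-8/15)·10³/6 - (-8/3)·10²/2)/50000 = 1/1125 m
Load 2 — point force P=-6 kN at a=8 m (b=L-a=12):
  y_2 = -Pa²(L-x)²(3bL-(3b+a)(L-x))/(6L³EI)  [x>a] = -(-6)·8²·(20-10)²·(3·12·20-(3·12+8)·(20-10))/(6·20³·50000) = 14/3125 m
Load 3 — triangular load w₀=7 kN/m (0→w₀ over full span):
  y_3 = -w₀x²(L-x)²(x+2L)/(120LEI) = -7·10²·(20-10)²·(10+2·20)/(120·20·50000) = -7/240 m
Superposition: y = Σ y_i = -10709/450000 m ≈ -0.023798 m

y(10) = -10709/450000 m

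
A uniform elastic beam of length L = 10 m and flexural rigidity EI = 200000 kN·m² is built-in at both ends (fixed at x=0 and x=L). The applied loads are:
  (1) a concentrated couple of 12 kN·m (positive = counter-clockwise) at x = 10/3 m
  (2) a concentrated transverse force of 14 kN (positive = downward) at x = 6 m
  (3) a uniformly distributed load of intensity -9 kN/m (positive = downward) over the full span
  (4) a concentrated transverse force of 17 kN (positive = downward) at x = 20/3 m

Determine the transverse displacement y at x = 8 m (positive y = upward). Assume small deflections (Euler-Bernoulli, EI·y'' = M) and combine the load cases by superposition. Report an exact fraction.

Load 1 — applied couple M₀=12 kN·m at a=10/3 m (b=L-a=20/3):
  y_1 = (R_Ax³/6 - M_Ax²/2 - M₀(x-a)²/2)/EI  [x>a] with R_A=8/5, M_A=0 = ((8/5)·8³/6 - 0·8²/2 - 12·(8-(10/3))²/2)/200000 = 11/375000 m
Load 2 — point force P=14 kN at a=6 m (b=L-a=4):
  y_2 = -Pa²(L-x)²(3bL-(3b+a)(L-x))/(6L³EI)  [x>a] = -14·6²·(10-8)²·(3·4·10-(3·4+6)·(10-8))/(6·10³·200000) = -441/3125000 m
Load 3 — uniform load w=-9 kN/m over full span:
  y_3 = -wx²(L-x)²/(24EI) = -(-9)·8²·(10-8)²/(24·200000) = 3/6250 m
Load 4 — point force P=17 kN at a=20/3 m (b=L-a=10/3):
  y_4 = -Pa²(L-x)²(3bL-(3b+a)(L-x))/(6L³EI)  [x>a] = -17·(20/3)²·(10-8)²·(3·(10/3)·10-(3·(10/3)+(20/3))·(10-8))/(6·10³·200000) = -17/101250 m
Superposition: y = Σ y_i = 6338/31640625 m ≈ 0.000200 m

y(8) = 6338/31640625 m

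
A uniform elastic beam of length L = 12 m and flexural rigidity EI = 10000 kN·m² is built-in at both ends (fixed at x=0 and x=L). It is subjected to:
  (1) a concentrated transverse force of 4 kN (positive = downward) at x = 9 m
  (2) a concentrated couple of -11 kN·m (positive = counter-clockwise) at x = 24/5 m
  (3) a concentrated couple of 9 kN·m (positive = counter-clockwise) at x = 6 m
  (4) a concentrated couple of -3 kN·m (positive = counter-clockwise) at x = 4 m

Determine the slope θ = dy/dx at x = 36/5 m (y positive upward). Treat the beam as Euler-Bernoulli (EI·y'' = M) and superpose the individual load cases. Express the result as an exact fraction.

Load 1 — point force P=4 kN at a=9 m (b=L-a=3):
  θ_1 = -Pb²x(2aL-(3a+b)x)/(2L³EI)  [x≤a] = -4·3²·(36/5)·(2·9·12-(3·9+3)·(36/5))/(2·12³·10000) = 0 rad
Load 2 — applied couple M₀=-11 kN·m at a=24/5 m (b=L-a=36/5):
  θ_2 = (R_Ax²/2 - M_Ax - M₀(x-a))/EI  [x>a] with R_A=-33/25, M_A=-33/25 = ((-33/25)·(36/5)²/2 - (-33/25)·(36/5) - (-11)·((36/5)-(24/5)))/10000 = 66/390625 rad
Load 3 — applied couple M₀=9 kN·m at a=6 m (b=L-a=6):
  θ_3 = (R_Ax²/2 - M_Ax - M₀(x-a))/EI  [x>a] with R_A=9/8, M_A=9/4 = ((9/8)·(36/5)²/2 - (9/4)·(36/5) - 9·((36/5)-6))/10000 = 27/125000 rad
Load 4 — applied couple M₀=-3 kN·m at a=4 m (b=L-a=8):
  θ_4 = (R_Ax²/2 - M_Ax - M₀(x-a))/EI  [x>a] with R_A=-1/3, M_A=0 = ((-1/3)·(36/5)²/2 - 0·(36/5) - (-3)·((36/5)-4))/10000 = 3/31250 rad
Superposition: θ = Σ θ_i = 1503/3125000 rad ≈ 0.000481 rad

θ(36/5) = 1503/3125000 rad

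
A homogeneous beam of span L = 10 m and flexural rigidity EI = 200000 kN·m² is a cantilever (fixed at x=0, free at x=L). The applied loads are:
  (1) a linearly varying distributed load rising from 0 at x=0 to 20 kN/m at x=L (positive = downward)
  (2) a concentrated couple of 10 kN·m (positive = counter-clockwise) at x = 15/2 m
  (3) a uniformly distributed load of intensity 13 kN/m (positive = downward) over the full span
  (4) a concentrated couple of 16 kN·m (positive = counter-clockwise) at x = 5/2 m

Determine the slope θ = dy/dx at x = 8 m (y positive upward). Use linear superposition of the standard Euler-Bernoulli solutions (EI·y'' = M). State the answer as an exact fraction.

θ(8) = -4509/200000 rad

Load 1 — triangular load w₀=20 kN/m (0→w₀ over full span):
  θ_1 = (w₀Lx²/4-w₀L²x/3-w₀x⁴/(24L))/EI = (20·10·8²/4-20·10²·8/3-20·8⁴/(24·10))/200000 = -116/9375 rad
Load 2 — applied couple M₀=10 kN·m at a=15/2 m (b=L-a=5/2):
  θ_2 = M₀a/EI  [x>a] = 10·(15/2)/200000 = 3/8000 rad
Load 3 — uniform load w=13 kN/m over full span:
  θ_3 = -wx(x²-3Lx+3L²)/(6EI) = -13·8·(8²-3·10·8+3·10²)/(6·200000) = -403/37500 rad
Load 4 — applied couple M₀=16 kN·m at a=5/2 m (b=L-a=15/2):
  θ_4 = M₀a/EI  [x>a] = 16·(5/2)/200000 = 1/5000 rad
Superposition: θ = Σ θ_i = -4509/200000 rad ≈ -0.022545 rad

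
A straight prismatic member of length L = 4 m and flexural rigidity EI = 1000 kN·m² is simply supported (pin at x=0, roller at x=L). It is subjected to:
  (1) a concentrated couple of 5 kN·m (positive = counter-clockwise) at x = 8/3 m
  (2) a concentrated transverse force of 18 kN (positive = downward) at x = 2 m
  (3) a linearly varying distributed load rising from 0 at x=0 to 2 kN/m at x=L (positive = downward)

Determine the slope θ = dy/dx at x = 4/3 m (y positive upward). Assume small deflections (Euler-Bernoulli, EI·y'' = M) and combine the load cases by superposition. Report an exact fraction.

Load 1 — applied couple M₀=5 kN·m at a=8/3 m (b=L-a=4/3):
  θ_1 = (M₀x²/(2L)+C₁)/EI  [x≤a] with C₁=M₀(3b²-L²)/(6L)=-20/9 = (5·(4/3)²/(2·4)+(-20/9))/1000 = -1/900 rad
Load 2 — point force P=18 kN at a=2 m (b=L-a=2):
  θ_2 = -Pb(L²-b²-3x²)/(6LEI)  [x≤a] = -18·2·(4²-2²-3·(4/3)²)/(6·4·1000) = -1/100 rad
Load 3 — triangular load w₀=2 kN/m (0→w₀ over full span):
  θ_3 = -w₀(7L⁴-30L²x²+15x⁴)/(360LEI) = -2·(7·4⁴-30·4²·(4/3)²+15·(4/3)⁴)/(360·4·1000) = -208/151875 rad
Superposition: θ = Σ θ_i = -3791/303750 rad ≈ -0.012481 rad

θ(4/3) = -3791/303750 rad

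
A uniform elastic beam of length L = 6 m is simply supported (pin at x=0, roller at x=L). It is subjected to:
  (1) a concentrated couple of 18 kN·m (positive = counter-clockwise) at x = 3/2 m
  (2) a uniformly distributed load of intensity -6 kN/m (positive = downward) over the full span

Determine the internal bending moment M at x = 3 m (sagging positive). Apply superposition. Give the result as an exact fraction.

M(3) = -36 kN·m

Load 1 — applied couple M₀=18 kN·m at a=3/2 m (b=L-a=9/2):
  M_1 = M₀x/L - M₀  [x>a] = 18·3/6 - 18 = -9 kN·m
Load 2 — uniform load w=-6 kN/m over full span:
  M_2 = wx(L-x)/2 = (-6)·3·(6-3)/2 = -27 kN·m
Superposition: M = Σ M_i = -36 kN·m ≈ -36.000000 kN·m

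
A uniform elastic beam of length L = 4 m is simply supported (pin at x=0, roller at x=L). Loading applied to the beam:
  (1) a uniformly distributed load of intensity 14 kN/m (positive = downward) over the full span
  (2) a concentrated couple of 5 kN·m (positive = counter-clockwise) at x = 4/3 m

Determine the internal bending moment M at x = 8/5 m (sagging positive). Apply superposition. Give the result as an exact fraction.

Load 1 — uniform load w=14 kN/m over full span:
  M_1 = wx(L-x)/2 = 14·(8/5)·(4-(8/5))/2 = 672/25 kN·m
Load 2 — applied couple M₀=5 kN·m at a=4/3 m (b=L-a=8/3):
  M_2 = M₀x/L - M₀  [x>a] = 5·(8/5)/4 - 5 = -3 kN·m
Superposition: M = Σ M_i = 597/25 kN·m ≈ 23.880000 kN·m

M(8/5) = 597/25 kN·m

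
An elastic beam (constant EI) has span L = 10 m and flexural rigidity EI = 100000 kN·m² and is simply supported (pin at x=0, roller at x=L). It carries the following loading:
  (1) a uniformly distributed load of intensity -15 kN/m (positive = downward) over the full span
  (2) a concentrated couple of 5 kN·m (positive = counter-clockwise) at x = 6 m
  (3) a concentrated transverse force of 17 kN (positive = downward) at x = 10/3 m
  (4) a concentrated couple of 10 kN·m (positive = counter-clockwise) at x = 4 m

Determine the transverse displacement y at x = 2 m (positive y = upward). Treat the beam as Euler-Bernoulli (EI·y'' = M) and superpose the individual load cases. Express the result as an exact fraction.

Load 1 — uniform load w=-15 kN/m over full span:
  y_1 = -wx(L³-2Lx²+x³)/(24EI) = -(-15)·2·(10³-2·10·2²+2³)/(24·100000) = 29/2500 m
Load 2 — applied couple M₀=5 kN·m at a=6 m (b=L-a=4):
  y_2 = (M₀x³/(6L)+C₁x)/EI  [x≤a] with C₁=M₀(3b²-L²)/(6L)=-13/3 = (5·2³/(6·10)+(-13/3)·2)/100000 = -1/12500 m
Load 3 — point force P=17 kN at a=10/3 m (b=L-a=20/3):
  y_3 = -Pbx(L²-b²-x²)/(6LEI)  [x≤a] = -17·(20/3)·2·(10²-(20/3)²-2²)/(6·10·100000) = -493/253125 m
Load 4 — applied couple M₀=10 kN·m at a=4 m (b=L-a=6):
  y_4 = (M₀x³/(6L)+C₁x)/EI  [x≤a] with C₁=M₀(3b²-L²)/(6L)=4/3 = (10·2³/(6·10)+(4/3)·2)/100000 = 1/25000 m
Superposition: y = Σ y_i = 3893/405000 m ≈ 0.009612 m

y(2) = 3893/405000 m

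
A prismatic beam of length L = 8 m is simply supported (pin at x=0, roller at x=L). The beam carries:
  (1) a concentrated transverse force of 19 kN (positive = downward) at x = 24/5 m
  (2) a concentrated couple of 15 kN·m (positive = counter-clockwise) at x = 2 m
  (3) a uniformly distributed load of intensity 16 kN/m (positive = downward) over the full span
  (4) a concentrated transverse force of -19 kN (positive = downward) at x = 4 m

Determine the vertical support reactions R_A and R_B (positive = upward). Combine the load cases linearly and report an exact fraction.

Load 1 — point force P=19 kN at a=24/5 m (b=L-a=16/5):
  R_A = Pb/L = 19·(16/5)/8 = 38/5 kN
  R_B = Pa/L = 19·(24/5)/8 = 57/5 kN
Load 2 — applied couple M₀=15 kN·m at a=2 m (b=L-a=6):
  R_A = M₀/L = 15/8 kN
  R_B = -M₀/L = -15/8 kN
Load 3 — uniform load w=16 kN/m over full span:
  R_A = wL/2 = 16·8/2 = 64 kN
  R_B = wL/2 = 16·8/2 = 64 kN
Load 4 — point force P=-19 kN at a=4 m (b=L-a=4):
  R_A = Pb/L = (-19)·4/8 = -19/2 kN
  R_B = Pa/L = (-19)·4/8 = -19/2 kN
Superposition: R_A = 2559/40 kN, R_B = 2561/40 kN

R_A = 2559/40 kN, R_B = 2561/40 kN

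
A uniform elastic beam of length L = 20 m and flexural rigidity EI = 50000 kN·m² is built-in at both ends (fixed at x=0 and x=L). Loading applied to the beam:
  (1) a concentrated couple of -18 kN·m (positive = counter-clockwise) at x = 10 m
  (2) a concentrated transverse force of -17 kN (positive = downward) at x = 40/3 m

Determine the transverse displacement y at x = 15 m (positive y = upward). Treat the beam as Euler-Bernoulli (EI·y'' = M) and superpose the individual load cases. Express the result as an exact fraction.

y(15) = 8791/1296000 m

Load 1 — applied couple M₀=-18 kN·m at a=10 m (b=L-a=10):
  y_1 = (R_Ax³/6 - M_Ax²/2 - M₀(x-a)²/2)/EI  [x>a] with R_A=-27/20, M_A=-9/2 = ((-27/20)·15³/6 - (-9/2)·15²/2 - (-18)·(15-10)²/2)/50000 = -9/16000 m
Load 2 — point force P=-17 kN at a=40/3 m (b=L-a=20/3):
  y_2 = -Pa²(L-x)²(3bL-(3b+a)(L-x))/(6L³EI)  [x>a] = -(-17)·(40/3)²·(20-15)²·(3·(20/3)·20-(3·(20/3)+(40/3))·(20-15))/(6·20³·50000) = 119/16200 m
Superposition: y = Σ y_i = 8791/1296000 m ≈ 0.006783 m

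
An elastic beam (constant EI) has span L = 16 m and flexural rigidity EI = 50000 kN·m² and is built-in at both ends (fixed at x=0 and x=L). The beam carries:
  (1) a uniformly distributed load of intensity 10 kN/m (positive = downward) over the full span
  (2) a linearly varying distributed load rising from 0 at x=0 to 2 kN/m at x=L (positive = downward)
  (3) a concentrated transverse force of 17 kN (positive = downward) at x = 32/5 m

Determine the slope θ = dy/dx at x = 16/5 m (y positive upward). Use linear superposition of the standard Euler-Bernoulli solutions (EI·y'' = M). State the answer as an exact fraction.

Load 1 — uniform load w=10 kN/m over full span:
  θ_1 = -wx(L-x)(L-2x)/(12EI) = -10·(16/5)·(16-(16/5))·(16-2·(16/5))/(12·50000) = -512/78125 rad
Load 2 — triangular load w₀=2 kN/m (0→w₀ over full span):
  θ_2 = -w₀(2x(L-x)(L-2x)(x+2L)+x²(L-x)²)/(120LEI) = -2·(2·(16/5)·(16-(16/5))·(16-2·(16/5))·((16/5)+2·16)+(16/5)²·(16-(16/5))²)/(120·16·50000) = -3584/5859375 rad
Load 3 — point force P=17 kN at a=32/5 m (b=L-a=48/5):
  θ_3 = -Pb²x(2aL-(3a+b)x)/(2L³EI)  [x≤a] = -17·(48/5)²·(16/5)·(2·(32/5)·16-(3·(32/5)+(48/5))·(16/5))/(2·16³·50000) = -13464/9765625 rad
Superposition: θ = Σ θ_i = -250312/29296875 rad ≈ -0.008544 rad

θ(16/5) = -250312/29296875 rad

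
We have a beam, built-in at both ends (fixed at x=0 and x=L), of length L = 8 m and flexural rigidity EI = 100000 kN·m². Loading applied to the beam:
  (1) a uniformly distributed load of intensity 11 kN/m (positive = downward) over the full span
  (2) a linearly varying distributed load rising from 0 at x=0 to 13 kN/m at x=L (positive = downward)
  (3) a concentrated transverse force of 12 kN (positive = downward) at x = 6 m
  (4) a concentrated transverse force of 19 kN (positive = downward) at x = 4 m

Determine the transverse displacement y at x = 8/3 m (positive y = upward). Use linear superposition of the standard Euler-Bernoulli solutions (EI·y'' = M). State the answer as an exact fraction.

y(8/3) = -43613/22781250 m

Load 1 — uniform load w=11 kN/m over full span:
  y_1 = -wx²(L-x)²/(24EI) = -11·(8/3)²·(8-(8/3))²/(24·100000) = -704/759375 m
Load 2 — triangular load w₀=13 kN/m (0→w₀ over full span):
  y_2 = -w₀x²(L-x)²(x+2L)/(120LEI) = -13·(8/3)²·(8-(8/3))²·((8/3)+2·8)/(120·8·100000) = -5824/11390625 m
Load 3 — point force P=12 kN at a=6 m (b=L-a=2):
  y_3 = -Pb²x²(3aL-(3a+b)x)/(6L³EI)  [x≤a] = -12·2²·(8/3)²·(3·6·8-(3·6+2)·(8/3))/(6·8³·100000) = -17/168750 m
Load 4 — point force P=19 kN at a=4 m (b=L-a=4):
  y_4 = -Pb²x²(3aL-(3a+b)x)/(6L³EI)  [x≤a] = -19·4²·(8/3)²·(3·4·8-(3·4+4)·(8/3))/(6·8³·100000) = -19/50625 m
Superposition: y = Σ y_i = -43613/22781250 m ≈ -0.001914 m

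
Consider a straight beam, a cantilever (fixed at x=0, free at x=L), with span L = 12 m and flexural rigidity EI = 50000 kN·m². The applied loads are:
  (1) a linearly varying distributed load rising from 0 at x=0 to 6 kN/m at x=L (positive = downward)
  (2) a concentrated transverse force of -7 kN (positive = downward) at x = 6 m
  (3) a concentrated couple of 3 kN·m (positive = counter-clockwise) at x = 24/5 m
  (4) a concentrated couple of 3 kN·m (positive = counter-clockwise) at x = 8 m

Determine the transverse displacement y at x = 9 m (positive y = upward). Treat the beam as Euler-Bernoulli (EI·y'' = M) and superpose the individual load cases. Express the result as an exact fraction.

Load 1 — triangular load w₀=6 kN/m (0→w₀ over full span):
  y_1 = (w₀Lx³/12-w₀L²x²/6-w₀x⁵/(120L))/EI = (6·12·9³/12-6·12²·9²/6-6·9⁵/(120·12))/50000 = -602883/4000000 m
Load 2 — point force P=-7 kN at a=6 m (b=L-a=6):
  y_2 = -Pa²(3x-a)/(6EI)  [x>a] = -(-7)·6²·(3·9-6)/(6·50000) = 441/25000 m
Load 3 — applied couple M₀=3 kN·m at a=24/5 m (b=L-a=36/5):
  y_3 = M₀a(2x-a)/(2EI)  [x>a] = 3·(24/5)·(2·9-(24/5))/(2·50000) = 297/156250 m
Load 4 — applied couple M₀=3 kN·m at a=8 m (b=L-a=4):
  y_4 = M₀a(2x-a)/(2EI)  [x>a] = 3·8·(2·9-8)/(2·50000) = 3/1250 m
Superposition: y = Σ y_i = -2575599/20000000 m ≈ -0.128780 m

y(9) = -2575599/20000000 m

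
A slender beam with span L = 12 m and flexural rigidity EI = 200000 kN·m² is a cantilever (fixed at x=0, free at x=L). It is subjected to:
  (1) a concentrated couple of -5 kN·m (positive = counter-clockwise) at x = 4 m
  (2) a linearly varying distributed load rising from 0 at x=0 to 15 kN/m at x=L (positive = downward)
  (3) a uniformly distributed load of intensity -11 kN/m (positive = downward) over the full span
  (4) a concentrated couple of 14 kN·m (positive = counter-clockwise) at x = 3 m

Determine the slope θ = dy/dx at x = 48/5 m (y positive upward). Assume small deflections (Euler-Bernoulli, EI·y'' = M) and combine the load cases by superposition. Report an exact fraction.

θ(48/5) = -2657/12500000 rad

Load 1 — applied couple M₀=-5 kN·m at a=4 m (b=L-a=8):
  θ_1 = M₀a/EI  [x>a] = (-5)·4/200000 = -1/10000 rad
Load 2 — triangular load w₀=15 kN/m (0→w₀ over full span):
  θ_2 = (w₀Lx²/4-w₀L²x/3-w₀x⁴/(24L))/EI = (15·12·(48/5)²/4-15·12²·(48/5)/3-15·(48/5)⁴/(24·12))/200000 = -6264/390625 rad
Load 3 — uniform load w=-11 kN/m over full span:
  θ_3 = -wx(x²-3Lx+3L²)/(6EI) = -(-11)·(48/5)·((48/5)²-3·12·(48/5)+3·12²)/(6·200000) = 6138/390625 rad
Load 4 — applied couple M₀=14 kN·m at a=3 m (b=L-a=9):
  θ_4 = M₀a/EI  [x>a] = 14·3/200000 = 21/100000 rad
Superposition: θ = Σ θ_i = -2657/12500000 rad ≈ -0.000213 rad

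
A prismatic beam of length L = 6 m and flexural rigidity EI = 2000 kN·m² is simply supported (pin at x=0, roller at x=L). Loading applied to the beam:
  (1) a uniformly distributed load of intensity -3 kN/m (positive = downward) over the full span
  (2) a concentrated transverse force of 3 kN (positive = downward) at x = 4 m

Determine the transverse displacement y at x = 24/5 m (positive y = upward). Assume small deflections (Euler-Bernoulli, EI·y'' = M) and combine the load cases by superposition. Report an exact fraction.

y(24/5) = 1769/156250 m

Load 1 — uniform load w=-3 kN/m over full span:
  y_1 = -wx(L³-2Lx²+x³)/(24EI) = -(-3)·(24/5)·(6³-2·6·(24/5)²+(24/5)³)/(24·2000) = 2349/156250 m
Load 2 — point force P=3 kN at a=4 m (b=L-a=2):
  y_2 = -Pa(L-x)(2Lx-a²-x²)/(6LEI)  [x>a] = -3·4·(6-(24/5))·(2·6·(24/5)-4²-(24/5)²)/(6·6·2000) = -58/15625 m
Superposition: y = Σ y_i = 1769/156250 m ≈ 0.011322 m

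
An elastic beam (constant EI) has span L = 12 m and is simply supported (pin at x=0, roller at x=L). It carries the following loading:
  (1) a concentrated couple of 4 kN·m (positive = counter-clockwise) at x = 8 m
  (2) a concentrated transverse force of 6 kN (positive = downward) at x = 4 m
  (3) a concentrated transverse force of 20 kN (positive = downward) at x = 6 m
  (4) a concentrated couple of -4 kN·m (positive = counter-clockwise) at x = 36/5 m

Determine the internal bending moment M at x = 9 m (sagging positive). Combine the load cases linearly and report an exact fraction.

M(9) = 36 kN·m

Load 1 — applied couple M₀=4 kN·m at a=8 m (b=L-a=4):
  M_1 = M₀x/L - M₀  [x>a] = 4·9/12 - 4 = -1 kN·m
Load 2 — point force P=6 kN at a=4 m (b=L-a=8):
  M_2 = Pa(L-x)/L  [x>a] = 6·4·(12-9)/12 = 6 kN·m
Load 3 — point force P=20 kN at a=6 m (b=L-a=6):
  M_3 = Pa(L-x)/L  [x>a] = 20·6·(12-9)/12 = 30 kN·m
Load 4 — applied couple M₀=-4 kN·m at a=36/5 m (b=L-a=24/5):
  M_4 = M₀x/L - M₀  [x>a] = (-4)·9/12 - (-4) = 1 kN·m
Superposition: M = Σ M_i = 36 kN·m ≈ 36.000000 kN·m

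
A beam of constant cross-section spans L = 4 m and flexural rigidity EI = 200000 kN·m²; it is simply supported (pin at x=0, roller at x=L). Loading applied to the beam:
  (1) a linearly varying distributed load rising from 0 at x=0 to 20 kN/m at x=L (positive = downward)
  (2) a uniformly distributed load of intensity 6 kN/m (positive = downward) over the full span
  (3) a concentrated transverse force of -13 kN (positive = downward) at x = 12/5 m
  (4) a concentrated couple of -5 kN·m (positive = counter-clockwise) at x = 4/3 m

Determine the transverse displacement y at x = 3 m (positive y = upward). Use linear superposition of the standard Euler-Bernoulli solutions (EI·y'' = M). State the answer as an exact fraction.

y(3) = -16337/112500000 m

Load 1 — triangular load w₀=20 kN/m (0→w₀ over full span):
  y_1 = -w₀x(7L⁴-10L²x²+3x⁴)/(360LEI) = -20·3·(7·4⁴-10·4²·3²+3·3⁴)/(360·4·200000) = -119/960000 m
Load 2 — uniform load w=6 kN/m over full span:
  y_2 = -wx(L³-2Lx²+x³)/(24EI) = -6·3·(4³-2·4·3²+3³)/(24·200000) = -57/800000 m
Load 3 — point force P=-13 kN at a=12/5 m (b=L-a=8/5):
  y_3 = -Pa(L-x)(2Lx-a²-x²)/(6LEI)  [x>a] = -(-13)·(12/5)·(4-3)·(2·4·3-(12/5)²-3²)/(6·4·200000) = 3003/50000000 m
Load 4 — applied couple M₀=-5 kN·m at a=4/3 m (b=L-a=8/3):
  y_4 = (M₀x³/(6L)-M₀(x-a)²/2+C₁x)/EI  [x>a] with C₁=M₀(3b²-L²)/(6L)=-10/9 = ((-5)·3³/(6·4)-(-5)·(3-(4/3))²/2+(-10/9)·3)/200000 = -29/2880000 m
Superposition: y = Σ y_i = -16337/112500000 m ≈ -0.000145 m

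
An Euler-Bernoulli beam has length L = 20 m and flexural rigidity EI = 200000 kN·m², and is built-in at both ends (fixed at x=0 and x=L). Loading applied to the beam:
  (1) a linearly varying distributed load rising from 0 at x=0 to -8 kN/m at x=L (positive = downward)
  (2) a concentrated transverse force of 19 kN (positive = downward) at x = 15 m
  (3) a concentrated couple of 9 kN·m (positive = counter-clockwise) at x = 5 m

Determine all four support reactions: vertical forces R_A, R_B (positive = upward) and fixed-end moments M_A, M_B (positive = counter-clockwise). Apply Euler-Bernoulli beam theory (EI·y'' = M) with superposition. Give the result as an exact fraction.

Load 1 — triangular load w₀=-8 kN/m (0→w₀ over full span):
  R_A = 3w₀L/20 = 3·(-8)·20/20 = -24 kN
  M_A = w₀L²/30 = (-8)·20²/30 = -320/3 kN·m
  R_B = 7w₀L/20 = 7·(-8)·20/20 = -56 kN
  M_B = -w₀L²/20 = -(-8)·20²/20 = 160 kN·m
Load 2 — point force P=19 kN at a=15 m (b=L-a=5):
  R_A = Pb²(3a+b)/L³ = 19·5²·(3·15+5)/20³ = 95/32 kN
  M_A = Pab²/L² = 19·15·5²/20² = 285/16 kN·m
  R_B = Pa²(a+3b)/L³ = 19·15²·(15+3·5)/20³ = 513/32 kN
  M_B = -Pa²b/L² = -19·15²·5/20² = -855/16 kN·m
Load 3 — applied couple M₀=9 kN·m at a=5 m (b=L-a=15):
  R_A = 6M₀ab/L³ = 6·9·5·15/20³ = 81/160 kN
  M_A = M₀b(2a-b)/L² = 9·15·(2·5-15)/20² = -27/16 kN·m
  R_B = -6M₀ab/L³ = -6·9·5·15/20³ = -81/160 kN
  M_B = M₀a(2b-a)/L² = 9·5·(2·15-5)/20² = 45/16 kN·m
Superposition: R_A = -821/40 kN, M_A = -2173/24 kN·m, R_B = -1619/40 kN, M_B = 875/8 kN·m

R_A = -821/40 kN, M_A = -2173/24 kN·m, R_B = -1619/40 kN, M_B = 875/8 kN·m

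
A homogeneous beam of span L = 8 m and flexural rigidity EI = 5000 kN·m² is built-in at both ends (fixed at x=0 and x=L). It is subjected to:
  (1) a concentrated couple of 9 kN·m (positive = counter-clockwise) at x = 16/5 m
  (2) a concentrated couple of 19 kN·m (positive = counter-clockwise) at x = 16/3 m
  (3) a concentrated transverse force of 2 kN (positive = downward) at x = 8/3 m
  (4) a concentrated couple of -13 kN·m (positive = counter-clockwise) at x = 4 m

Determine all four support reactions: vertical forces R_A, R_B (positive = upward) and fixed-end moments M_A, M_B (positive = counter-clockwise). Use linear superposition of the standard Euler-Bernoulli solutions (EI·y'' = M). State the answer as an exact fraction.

Load 1 — applied couple M₀=9 kN·m at a=16/5 m (b=L-a=24/5):
  R_A = 6M₀ab/L³ = 6·9·(16/5)·(24/5)/8³ = 81/50 kN
  M_A = M₀b(2a-b)/L² = 9·(24/5)·(2·(16/5)-(24/5))/8² = 27/25 kN·m
  R_B = -6M₀ab/L³ = -6·9·(16/5)·(24/5)/8³ = -81/50 kN
  M_B = M₀a(2b-a)/L² = 9·(16/5)·(2·(24/5)-(16/5))/8² = 72/25 kN·m
Load 2 — applied couple M₀=19 kN·m at a=16/3 m (b=L-a=8/3):
  R_A = 6M₀ab/L³ = 6·19·(16/3)·(8/3)/8³ = 19/6 kN
  M_A = M₀b(2a-b)/L² = 19·(8/3)·(2·(16/3)-(8/3))/8² = 19/3 kN·m
  R_B = -6M₀ab/L³ = -6·19·(16/3)·(8/3)/8³ = -19/6 kN
  M_B = M₀a(2b-a)/L² = 19·(16/3)·(2·(8/3)-(16/3))/8² = 0 kN·m
Load 3 — point force P=2 kN at a=8/3 m (b=L-a=16/3):
  R_A = Pb²(3a+b)/L³ = 2·(16/3)²·(3·(8/3)+(16/3))/8³ = 40/27 kN
  M_A = Pab²/L² = 2·(8/3)·(16/3)²/8² = 64/27 kN·m
  R_B = Pa²(a+3b)/L³ = 2·(8/3)²·((8/3)+3·(16/3))/8³ = 14/27 kN
  M_B = -Pa²b/L² = -2·(8/3)²·(16/3)/8² = -32/27 kN·m
Load 4 — applied couple M₀=-13 kN·m at a=4 m (b=L-a=4):
  R_A = 6M₀ab/L³ = 6·(-13)·4·4/8³ = -39/16 kN
  M_A = M₀b(2a-b)/L² = (-13)·4·(2·4-4)/8² = -13/4 kN·m
  R_B = -6M₀ab/L³ = -6·(-13)·4·4/8³ = 39/16 kN
  M_B = M₀a(2b-a)/L² = (-13)·4·(2·4-4)/8² = -13/4 kN·m
Superposition: R_A = 41371/10800 kN, M_A = 17641/2700 kN·m, R_B = -19771/10800 kN, M_B = -4199/2700 kN·m

R_A = 41371/10800 kN, M_A = 17641/2700 kN·m, R_B = -19771/10800 kN, M_B = -4199/2700 kN·m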